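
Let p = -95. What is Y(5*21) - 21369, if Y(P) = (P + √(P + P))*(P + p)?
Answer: -20319 + 10*√210 ≈ -20174.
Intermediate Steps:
Y(P) = (-95 + P)*(P + √2*√P) (Y(P) = (P + √(P + P))*(P - 95) = (P + √(2*P))*(-95 + P) = (P + √2*√P)*(-95 + P) = (-95 + P)*(P + √2*√P))
Y(5*21) - 21369 = ((5*21)² - 475*21 + √2*(5*21)^(3/2) - 95*√2*√(5*21)) - 21369 = (105² - 95*105 + √2*105^(3/2) - 95*√2*√105) - 21369 = (11025 - 9975 + √2*(105*√105) - 95*√210) - 21369 = (11025 - 9975 + 105*√210 - 95*√210) - 21369 = (1050 + 10*√210) - 21369 = -20319 + 10*√210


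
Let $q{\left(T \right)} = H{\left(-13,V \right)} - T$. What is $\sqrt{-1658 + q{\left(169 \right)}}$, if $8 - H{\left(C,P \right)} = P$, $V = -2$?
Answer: $i \sqrt{1817} \approx 42.626 i$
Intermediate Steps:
$H{\left(C,P \right)} = 8 - P$
$q{\left(T \right)} = 10 - T$ ($q{\left(T \right)} = \left(8 - -2\right) - T = \left(8 + 2\right) - T = 10 - T$)
$\sqrt{-1658 + q{\left(169 \right)}} = \sqrt{-1658 + \left(10 - 169\right)} = \sqrt{-1658 - 159} = \sqrt{-1817} = i \sqrt{1817}$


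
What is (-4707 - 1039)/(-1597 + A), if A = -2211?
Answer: 169/112 ≈ 1.5089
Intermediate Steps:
(-4707 - 1039)/(-1597 + A) = (-4707 - 1039)/(-1597 - 2211) = -5746/(-3808) = -5746*(-1/3808) = 169/112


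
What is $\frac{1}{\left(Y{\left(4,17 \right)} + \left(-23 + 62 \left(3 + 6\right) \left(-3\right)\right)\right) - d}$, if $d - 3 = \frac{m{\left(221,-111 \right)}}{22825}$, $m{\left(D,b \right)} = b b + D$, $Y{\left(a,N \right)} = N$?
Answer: $- \frac{22825}{38427017} \approx -0.00059398$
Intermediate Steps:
$m{\left(D,b \right)} = D + b^{2}$ ($m{\left(D,b \right)} = b^{2} + D = D + b^{2}$)
$d = \frac{81017}{22825}$ ($d = 3 + \frac{221 + \left(-111\right)^{2}}{22825} = 3 + \left(221 + 12321\right) \frac{1}{22825} = 3 + 12542 \cdot \frac{1}{22825} = 3 + \frac{12542}{22825} = \frac{81017}{22825} \approx 3.5495$)
$\frac{1}{\left(Y{\left(4,17 \right)} + \left(-23 + 62 \left(3 + 6\right) \left(-3\right)\right)\right) - d} = \frac{1}{\left(17 + \left(-23 + 62 \left(3 + 6\right) \left(-3\right)\right)\right) - \frac{81017}{22825}} = \frac{1}{\left(17 + \left(-23 + 62 \cdot 9 \left(-3\right)\right)\right) - \frac{81017}{22825}} = \frac{1}{\left(17 + \left(-23 + 62 \left(-27\right)\right)\right) - \frac{81017}{22825}} = \frac{1}{\left(17 - 1697\right) - \frac{81017}{22825}} = \frac{1}{-1680 - \frac{81017}{22825}} = \frac{1}{- \frac{38427017}{22825}} = - \frac{22825}{38427017}$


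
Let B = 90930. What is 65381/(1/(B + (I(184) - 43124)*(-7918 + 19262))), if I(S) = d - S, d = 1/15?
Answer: -481721584318666/15 ≈ -3.2115e+13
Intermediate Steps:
d = 1/15 ≈ 0.066667
I(S) = 1/15 - S
65381/(1/(B + (I(184) - 43124)*(-7918 + 19262))) = 65381/(1/(90930 + ((1/15 - 1*184) - 43124)*(-7918 + 19262))) = 65381/(1/(90930 + ((1/15 - 184) - 43124)*11344)) = 65381/(1/(90930 + (-2759/15 - 43124)*11344)) = 65381/(1/(90930 - 649619/15*11344)) = 65381/(1/(90930 - 7369277936/15)) = 65381/(1/(-7367913986/15)) = 65381/(-15/7367913986) = 65381*(-7367913986/15) = -481721584318666/15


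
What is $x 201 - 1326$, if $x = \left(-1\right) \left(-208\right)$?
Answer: $40482$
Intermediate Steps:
$x = 208$
$x 201 - 1326 = 208 \cdot 201 - 1326 = 41808 - 1326 = 40482$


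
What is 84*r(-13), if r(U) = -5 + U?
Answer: -1512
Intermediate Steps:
84*r(-13) = 84*(-5 - 13) = 84*(-18) = -1512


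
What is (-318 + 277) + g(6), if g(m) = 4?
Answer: -37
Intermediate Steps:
(-318 + 277) + g(6) = (-318 + 277) + 4 = -41 + 4 = -37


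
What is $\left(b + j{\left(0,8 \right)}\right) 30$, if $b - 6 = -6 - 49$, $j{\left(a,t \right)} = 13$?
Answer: $-1080$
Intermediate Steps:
$b = -49$ ($b = 6 - 55 = -49$)
$\left(b + j{\left(0,8 \right)}\right) 30 = \left(-49 + 13\right) 30 = \left(-36\right) 30 = -1080$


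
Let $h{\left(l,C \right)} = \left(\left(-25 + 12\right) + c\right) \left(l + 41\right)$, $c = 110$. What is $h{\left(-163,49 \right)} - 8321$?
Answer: $-20155$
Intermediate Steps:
$h{\left(l,C \right)} = 3977 + 97 l$ ($h{\left(l,C \right)} = \left(\left(-25 + 12\right) + 110\right) \left(l + 41\right) = \left(-13 + 110\right) \left(41 + l\right) = 97 \left(41 + l\right) = 3977 + 97 l$)
$h{\left(-163,49 \right)} - 8321 = \left(3977 + 97 \left(-163\right)\right) - 8321 = \left(3977 - 15811\right) - 8321 = -11834 - 8321 = -20155$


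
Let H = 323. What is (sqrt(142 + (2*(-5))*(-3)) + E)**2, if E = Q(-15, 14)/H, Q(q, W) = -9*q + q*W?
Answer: 17950213/104329 - 300*sqrt(43)/323 ≈ 165.96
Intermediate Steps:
Q(q, W) = -9*q + W*q
E = -75/323 (E = -15*(-9 + 14)/323 = -15*5*(1/323) = -75*1/323 = -75/323 ≈ -0.23220)
(sqrt(142 + (2*(-5))*(-3)) + E)**2 = (sqrt(142 + (2*(-5))*(-3)) - 75/323)**2 = (sqrt(142 - 10*(-3)) - 75/323)**2 = (sqrt(142 + 30) - 75/323)**2 = (sqrt(172) - 75/323)**2 = (2*sqrt(43) - 75/323)**2 = (-75/323 + 2*sqrt(43))**2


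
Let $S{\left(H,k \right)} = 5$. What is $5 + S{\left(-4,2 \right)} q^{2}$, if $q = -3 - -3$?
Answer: $5$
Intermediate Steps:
$q = 0$ ($q = -3 + 3 = 0$)
$5 + S{\left(-4,2 \right)} q^{2} = 5 + 5 \cdot 0^{2} = 5 + 5 \cdot 0 = 5 + 0 = 5$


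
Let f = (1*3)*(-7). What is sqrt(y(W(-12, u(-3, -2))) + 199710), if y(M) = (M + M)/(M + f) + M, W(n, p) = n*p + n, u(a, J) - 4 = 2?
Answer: sqrt(4990690)/5 ≈ 446.80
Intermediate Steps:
u(a, J) = 6 (u(a, J) = 4 + 2 = 6)
f = -21 (f = 3*(-7) = -21)
W(n, p) = n + n*p
y(M) = M + 2*M/(-21 + M) (y(M) = (M + M)/(M - 21) + M = (2*M)/(-21 + M) + M = 2*M/(-21 + M) + M = M + 2*M/(-21 + M))
sqrt(y(W(-12, u(-3, -2))) + 199710) = sqrt((-12*(1 + 6))*(-19 - 12*(1 + 6))/(-21 - 12*(1 + 6)) + 199710) = sqrt((-12*7)*(-19 - 12*7)/(-21 - 12*7) + 199710) = sqrt(-84*(-19 - 84)/(-21 - 84) + 199710) = sqrt(-84*(-103)/(-105) + 199710) = sqrt(-84*(-1/105)*(-103) + 199710) = sqrt(-412/5 + 199710) = sqrt(998138/5) = sqrt(4990690)/5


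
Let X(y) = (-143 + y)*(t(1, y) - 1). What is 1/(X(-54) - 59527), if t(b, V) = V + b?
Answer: -1/48889 ≈ -2.0454e-5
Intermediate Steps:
X(y) = y*(-143 + y) (X(y) = (-143 + y)*((y + 1) - 1) = (-143 + y)*((1 + y) - 1) = (-143 + y)*y = y*(-143 + y))
1/(X(-54) - 59527) = 1/(-54*(-143 - 54) - 59527) = 1/(-54*(-197) - 59527) = 1/(10638 - 59527) = 1/(-48889) = -1/48889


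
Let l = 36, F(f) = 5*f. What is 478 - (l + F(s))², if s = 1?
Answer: -1203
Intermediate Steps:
478 - (l + F(s))² = 478 - (36 + 5*1)² = 478 - (36 + 5)² = 478 - 1*41² = 478 - 1*1681 = 478 - 1681 = -1203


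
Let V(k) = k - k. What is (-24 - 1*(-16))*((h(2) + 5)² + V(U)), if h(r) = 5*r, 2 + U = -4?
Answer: -1800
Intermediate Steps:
U = -6 (U = -2 - 4 = -6)
V(k) = 0
(-24 - 1*(-16))*((h(2) + 5)² + V(U)) = (-24 - 1*(-16))*((5*2 + 5)² + 0) = (-24 + 16)*((10 + 5)² + 0) = -8*(15² + 0) = -8*(225 + 0) = -8*225 = -1800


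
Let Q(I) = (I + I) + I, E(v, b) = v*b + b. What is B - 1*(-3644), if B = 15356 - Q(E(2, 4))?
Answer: 18964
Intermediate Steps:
E(v, b) = b + b*v (E(v, b) = b*v + b = b + b*v)
Q(I) = 3*I (Q(I) = 2*I + I = 3*I)
B = 15320 (B = 15356 - 3*4*(1 + 2) = 15356 - 3*4*3 = 15356 - 3*12 = 15356 - 1*36 = 15356 - 36 = 15320)
B - 1*(-3644) = 15320 - 1*(-3644) = 15320 + 3644 = 18964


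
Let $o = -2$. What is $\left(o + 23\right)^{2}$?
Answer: $441$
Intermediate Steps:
$\left(o + 23\right)^{2} = \left(-2 + 23\right)^{2} = 21^{2} = 441$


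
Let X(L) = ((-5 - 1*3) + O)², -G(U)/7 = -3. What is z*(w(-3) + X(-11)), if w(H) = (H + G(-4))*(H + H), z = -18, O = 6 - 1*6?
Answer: 792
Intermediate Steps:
O = 0 (O = 6 - 6 = 0)
G(U) = 21 (G(U) = -7*(-3) = 21)
w(H) = 2*H*(21 + H) (w(H) = (H + 21)*(H + H) = (21 + H)*(2*H) = 2*H*(21 + H))
X(L) = 64 (X(L) = ((-5 - 1*3) + 0)² = ((-5 - 3) + 0)² = (-8 + 0)² = (-8)² = 64)
z*(w(-3) + X(-11)) = -18*(2*(-3)*(21 - 3) + 64) = -18*(2*(-3)*18 + 64) = -18*(-108 + 64) = -18*(-44) = 792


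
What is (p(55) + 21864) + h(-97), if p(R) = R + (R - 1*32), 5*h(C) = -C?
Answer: 109807/5 ≈ 21961.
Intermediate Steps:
h(C) = -C/5 (h(C) = (-C)/5 = -C/5)
p(R) = -32 + 2*R (p(R) = R + (R - 32) = R + (-32 + R) = -32 + 2*R)
(p(55) + 21864) + h(-97) = ((-32 + 2*55) + 21864) - ⅕*(-97) = ((-32 + 110) + 21864) + 97/5 = (78 + 21864) + 97/5 = 21942 + 97/5 = 109807/5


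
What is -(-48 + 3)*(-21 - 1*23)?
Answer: -1980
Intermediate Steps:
-(-48 + 3)*(-21 - 1*23) = -(-45)*(-21 - 23) = -(-45)*(-44) = -1*1980 = -1980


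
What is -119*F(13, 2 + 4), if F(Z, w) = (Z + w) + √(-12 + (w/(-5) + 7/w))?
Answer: -2261 - 2261*I*√30/30 ≈ -2261.0 - 412.8*I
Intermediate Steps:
F(Z, w) = Z + w + √(-12 + 7/w - w/5) (F(Z, w) = (Z + w) + √(-12 + (w*(-⅕) + 7/w)) = (Z + w) + √(-12 + (-w/5 + 7/w)) = (Z + w) + √(-12 + (7/w - w/5)) = (Z + w) + √(-12 + 7/w - w/5) = Z + w + √(-12 + 7/w - w/5))
-119*F(13, 2 + 4) = -119*(13 + (2 + 4) + √(-300 - 5*(2 + 4) + 175/(2 + 4))/5) = -119*(13 + 6 + √(-300 - 5*6 + 175/6)/5) = -119*(13 + 6 + √(-300 - 30 + 175*(⅙))/5) = -119*(13 + 6 + √(-300 - 30 + 175/6)/5) = -119*(13 + 6 + √(-1805/6)/5) = -119*(13 + 6 + (19*I*√30/6)/5) = -119*(13 + 6 + 19*I*√30/30) = -119*(19 + 19*I*√30/30) = -2261 - 2261*I*√30/30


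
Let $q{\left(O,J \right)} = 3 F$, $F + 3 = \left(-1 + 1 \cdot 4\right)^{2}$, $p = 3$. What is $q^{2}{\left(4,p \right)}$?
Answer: $324$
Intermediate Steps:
$F = 6$ ($F = -3 + \left(-1 + 1 \cdot 4\right)^{2} = -3 + \left(-1 + 4\right)^{2} = -3 + 3^{2} = -3 + 9 = 6$)
$q{\left(O,J \right)} = 18$ ($q{\left(O,J \right)} = 3 \cdot 6 = 18$)
$q^{2}{\left(4,p \right)} = 18^{2} = 324$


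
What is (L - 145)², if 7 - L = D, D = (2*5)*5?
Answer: 35344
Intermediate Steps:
D = 50 (D = 10*5 = 50)
L = -43 (L = 7 - 1*50 = 7 - 50 = -43)
(L - 145)² = (-43 - 145)² = (-188)² = 35344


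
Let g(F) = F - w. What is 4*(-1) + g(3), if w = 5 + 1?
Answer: -7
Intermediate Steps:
w = 6
g(F) = -6 + F (g(F) = F - 1*6 = F - 6 = -6 + F)
4*(-1) + g(3) = 4*(-1) + (-6 + 3) = -4 - 3 = -7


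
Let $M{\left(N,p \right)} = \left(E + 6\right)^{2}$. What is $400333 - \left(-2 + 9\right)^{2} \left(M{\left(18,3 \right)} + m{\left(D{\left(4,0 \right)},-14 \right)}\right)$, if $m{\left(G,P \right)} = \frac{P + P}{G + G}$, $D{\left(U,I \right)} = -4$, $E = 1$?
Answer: $\frac{795521}{2} \approx 3.9776 \cdot 10^{5}$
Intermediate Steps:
$M{\left(N,p \right)} = 49$ ($M{\left(N,p \right)} = \left(1 + 6\right)^{2} = 7^{2} = 49$)
$m{\left(G,P \right)} = \frac{P}{G}$ ($m{\left(G,P \right)} = \frac{2 P}{2 G} = 2 P \frac{1}{2 G} = \frac{P}{G}$)
$400333 - \left(-2 + 9\right)^{2} \left(M{\left(18,3 \right)} + m{\left(D{\left(4,0 \right)},-14 \right)}\right) = 400333 - \left(-2 + 9\right)^{2} \left(49 - \frac{14}{-4}\right) = 400333 - 7^{2} \left(49 - - \frac{7}{2}\right) = 400333 - 49 \left(49 + \frac{7}{2}\right) = 400333 - 49 \cdot \frac{105}{2} = 400333 - \frac{5145}{2} = \frac{795521}{2}$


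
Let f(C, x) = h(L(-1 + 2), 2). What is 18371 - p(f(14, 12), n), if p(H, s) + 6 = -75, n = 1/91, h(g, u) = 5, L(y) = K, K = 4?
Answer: 18452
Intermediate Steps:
L(y) = 4
f(C, x) = 5
n = 1/91 ≈ 0.010989
p(H, s) = -81 (p(H, s) = -6 - 75 = -81)
18371 - p(f(14, 12), n) = 18371 - 1*(-81) = 18371 + 81 = 18452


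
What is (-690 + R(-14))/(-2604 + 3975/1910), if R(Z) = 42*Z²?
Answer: -320116/110437 ≈ -2.8986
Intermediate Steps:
(-690 + R(-14))/(-2604 + 3975/1910) = (-690 + 42*(-14)²)/(-2604 + 3975/1910) = (-690 + 42*196)/(-2604 + 3975*(1/1910)) = (-690 + 8232)/(-2604 + 795/382) = 7542/(-993933/382) = 7542*(-382/993933) = -320116/110437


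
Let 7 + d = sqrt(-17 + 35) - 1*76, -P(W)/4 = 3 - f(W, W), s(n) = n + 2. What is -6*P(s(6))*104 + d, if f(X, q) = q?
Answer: -12563 + 3*sqrt(2) ≈ -12559.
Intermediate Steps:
s(n) = 2 + n
P(W) = -12 + 4*W (P(W) = -4*(3 - W) = -12 + 4*W)
d = -83 + 3*sqrt(2) (d = -7 + (sqrt(-17 + 35) - 1*76) = -7 + (sqrt(18) - 76) = -7 + (3*sqrt(2) - 76) = -7 + (-76 + 3*sqrt(2)) = -83 + 3*sqrt(2) ≈ -78.757)
-6*P(s(6))*104 + d = -6*(-12 + 4*(2 + 6))*104 + (-83 + 3*sqrt(2)) = -6*(-12 + 4*8)*104 + (-83 + 3*sqrt(2)) = -6*(-12 + 32)*104 + (-83 + 3*sqrt(2)) = -6*20*104 + (-83 + 3*sqrt(2)) = -120*104 + (-83 + 3*sqrt(2)) = -12480 + (-83 + 3*sqrt(2)) = -12563 + 3*sqrt(2)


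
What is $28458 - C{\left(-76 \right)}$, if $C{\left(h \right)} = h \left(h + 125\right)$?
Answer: $32182$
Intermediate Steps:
$C{\left(h \right)} = h \left(125 + h\right)$
$28458 - C{\left(-76 \right)} = 28458 - - 76 \left(125 - 76\right) = 28458 - \left(-76\right) 49 = 28458 - -3724 = 28458 + 3724 = 32182$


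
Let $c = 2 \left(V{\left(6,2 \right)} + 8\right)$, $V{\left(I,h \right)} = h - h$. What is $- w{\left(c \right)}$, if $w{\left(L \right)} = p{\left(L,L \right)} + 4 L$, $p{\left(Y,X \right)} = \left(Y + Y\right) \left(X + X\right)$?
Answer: $-1088$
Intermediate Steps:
$V{\left(I,h \right)} = 0$
$p{\left(Y,X \right)} = 4 X Y$ ($p{\left(Y,X \right)} = 2 Y 2 X = 4 X Y$)
$c = 16$ ($c = 2 \left(0 + 8\right) = 2 \cdot 8 = 16$)
$w{\left(L \right)} = 4 L + 4 L^{2}$ ($w{\left(L \right)} = 4 L L + 4 L = 4 L^{2} + 4 L = 4 L + 4 L^{2}$)
$- w{\left(c \right)} = - 4 \cdot 16 \left(1 + 16\right) = - 4 \cdot 16 \cdot 17 = \left(-1\right) 1088 = -1088$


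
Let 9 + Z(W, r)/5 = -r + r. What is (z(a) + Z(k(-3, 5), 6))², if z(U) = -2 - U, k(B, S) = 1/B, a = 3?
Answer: 2500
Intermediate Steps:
Z(W, r) = -45 (Z(W, r) = -45 + 5*(-r + r) = -45 + 5*0 = -45 + 0 = -45)
(z(a) + Z(k(-3, 5), 6))² = ((-2 - 1*3) - 45)² = ((-2 - 3) - 45)² = (-5 - 45)² = (-50)² = 2500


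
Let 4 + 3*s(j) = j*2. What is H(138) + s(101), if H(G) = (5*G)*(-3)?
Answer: -2004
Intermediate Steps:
H(G) = -15*G
s(j) = -4/3 + 2*j/3 (s(j) = -4/3 + (j*2)/3 = -4/3 + (2*j)/3 = -4/3 + 2*j/3)
H(138) + s(101) = -15*138 + (-4/3 + (⅔)*101) = -2070 + (-4/3 + 202/3) = -2070 + 66 = -2004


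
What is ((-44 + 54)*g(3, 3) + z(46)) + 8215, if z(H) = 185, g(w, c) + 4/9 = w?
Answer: 75830/9 ≈ 8425.6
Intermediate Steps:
g(w, c) = -4/9 + w
((-44 + 54)*g(3, 3) + z(46)) + 8215 = ((-44 + 54)*(-4/9 + 3) + 185) + 8215 = (10*(23/9) + 185) + 8215 = (230/9 + 185) + 8215 = 1895/9 + 8215 = 75830/9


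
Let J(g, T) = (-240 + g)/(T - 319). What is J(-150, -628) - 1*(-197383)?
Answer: 186922091/947 ≈ 1.9738e+5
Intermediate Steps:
J(g, T) = (-240 + g)/(-319 + T)
J(-150, -628) - 1*(-197383) = (-240 - 150)/(-319 - 628) - 1*(-197383) = -390/(-947) + 197383 = -1/947*(-390) + 197383 = 390/947 + 197383 = 186922091/947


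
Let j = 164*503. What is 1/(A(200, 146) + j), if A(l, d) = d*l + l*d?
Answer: 1/140892 ≈ 7.0976e-6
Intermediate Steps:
A(l, d) = 2*d*l (A(l, d) = d*l + d*l = 2*d*l)
j = 82492
1/(A(200, 146) + j) = 1/(2*146*200 + 82492) = 1/(58400 + 82492) = 1/140892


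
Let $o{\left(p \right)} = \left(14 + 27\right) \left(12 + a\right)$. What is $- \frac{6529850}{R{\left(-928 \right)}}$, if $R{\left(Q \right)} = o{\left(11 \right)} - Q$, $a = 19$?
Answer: $- \frac{6529850}{2199} \approx -2969.5$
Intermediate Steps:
$o{\left(p \right)} = 1271$ ($o{\left(p \right)} = \left(14 + 27\right) \left(12 + 19\right) = 41 \cdot 31 = 1271$)
$R{\left(Q \right)} = 1271 - Q$
$- \frac{6529850}{R{\left(-928 \right)}} = - \frac{6529850}{1271 - -928} = - \frac{6529850}{1271 + 928} = - \frac{6529850}{2199}$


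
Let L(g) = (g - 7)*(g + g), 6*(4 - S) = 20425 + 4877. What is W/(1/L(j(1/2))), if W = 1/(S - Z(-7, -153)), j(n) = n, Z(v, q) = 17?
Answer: 13/8460 ≈ 0.0015366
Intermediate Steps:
S = -4213 (S = 4 - (20425 + 4877)/6 = 4 - ⅙*25302 = 4 - 4217 = -4213)
L(g) = 2*g*(-7 + g) (L(g) = (-7 + g)*(2*g) = 2*g*(-7 + g))
W = -1/4230 (W = 1/(-4213 - 1*17) = 1/(-4213 - 17) = 1/(-4230) = -1/4230 ≈ -0.00023641)
W/(1/L(j(1/2))) = -2*(-7 + 1/2)/2/4230 = -2*(½)*(-7 + ½)/4230 = -2*(½)*(-13/2)/4230 = -1/(4230*(1/(-13/2))) = -1/(4230*(-2/13)) = -1/4230*(-13/2) = 13/8460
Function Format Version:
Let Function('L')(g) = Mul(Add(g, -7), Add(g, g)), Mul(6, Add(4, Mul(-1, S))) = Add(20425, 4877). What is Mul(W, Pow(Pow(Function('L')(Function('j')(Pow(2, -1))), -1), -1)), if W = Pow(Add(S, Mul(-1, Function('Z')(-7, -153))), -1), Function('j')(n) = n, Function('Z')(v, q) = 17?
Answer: Rational(13, 8460) ≈ 0.0015366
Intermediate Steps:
S = -4213 (S = Add(4, Mul(Rational(-1, 6), Add(20425, 4877))) = Add(4, Mul(Rational(-1, 6), 25302)) = Add(4, -4217) = -4213)
Function('L')(g) = Mul(2, g, Add(-7, g)) (Function('L')(g) = Mul(Add(-7, g), Mul(2, g)) = Mul(2, g, Add(-7, g)))
W = Rational(-1, 4230) (W = Pow(Add(-4213, Mul(-1, 17)), -1) = Pow(Add(-4213, -17), -1) = Pow(-4230, -1) = Rational(-1, 4230) ≈ -0.00023641)
Mul(W, Pow(Pow(Function('L')(Function('j')(Pow(2, -1))), -1), -1)) = Mul(Rational(-1, 4230), Pow(Pow(Mul(2, Pow(2, -1), Add(-7, Pow(2, -1))), -1), -1)) = Mul(Rational(-1, 4230), Pow(Pow(Mul(2, Rational(1, 2), Add(-7, Rational(1, 2))), -1), -1)) = Mul(Rational(-1, 4230), Pow(Pow(Mul(2, Rational(1, 2), Rational(-13, 2)), -1), -1)) = Mul(Rational(-1, 4230), Pow(Pow(Rational(-13, 2), -1), -1)) = Mul(Rational(-1, 4230), Pow(Rational(-2, 13), -1)) = Mul(Rational(-1, 4230), Rational(-13, 2)) = Rational(13, 8460)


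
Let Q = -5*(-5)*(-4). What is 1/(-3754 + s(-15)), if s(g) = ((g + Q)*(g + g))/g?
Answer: -1/3984 ≈ -0.00025100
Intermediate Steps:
Q = -100 (Q = 25*(-4) = -100)
s(g) = -200 + 2*g (s(g) = ((g - 100)*(g + g))/g = ((-100 + g)*(2*g))/g = (2*g*(-100 + g))/g = -200 + 2*g)
1/(-3754 + s(-15)) = 1/(-3754 + (-200 + 2*(-15))) = 1/(-3754 + (-200 - 30)) = 1/(-3754 - 230) = 1/(-3984) = -1/3984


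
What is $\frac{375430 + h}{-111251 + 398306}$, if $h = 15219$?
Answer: $\frac{390649}{287055} \approx 1.3609$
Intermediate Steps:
$\frac{375430 + h}{-111251 + 398306} = \frac{375430 + 15219}{-111251 + 398306} = \frac{390649}{287055}$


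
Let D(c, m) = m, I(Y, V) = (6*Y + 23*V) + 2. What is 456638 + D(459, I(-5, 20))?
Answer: 457070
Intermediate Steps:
I(Y, V) = 2 + 6*Y + 23*V
456638 + D(459, I(-5, 20)) = 456638 + (2 + 6*(-5) + 23*20) = 456638 + (2 - 30 + 460) = 456638 + 432 = 457070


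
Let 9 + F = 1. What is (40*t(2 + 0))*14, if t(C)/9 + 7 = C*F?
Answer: -115920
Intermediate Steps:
F = -8 (F = -9 + 1 = -8)
t(C) = -63 - 72*C (t(C) = -63 + 9*(C*(-8)) = -63 + 9*(-8*C) = -63 - 72*C)
(40*t(2 + 0))*14 = (40*(-63 - 72*(2 + 0)))*14 = (40*(-63 - 72*2))*14 = (40*(-63 - 144))*14 = (40*(-207))*14 = -8280*14 = -115920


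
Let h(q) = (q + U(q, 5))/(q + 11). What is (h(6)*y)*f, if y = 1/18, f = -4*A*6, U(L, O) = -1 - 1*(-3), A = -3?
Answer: 32/17 ≈ 1.8824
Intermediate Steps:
U(L, O) = 2 (U(L, O) = -1 + 3 = 2)
f = 72 (f = -4*(-3)*6 = 12*6 = 72)
h(q) = (2 + q)/(11 + q) (h(q) = (q + 2)/(q + 11) = (2 + q)/(11 + q))
y = 1/18 ≈ 0.055556
(h(6)*y)*f = (((2 + 6)/(11 + 6))*(1/18))*72 = ((8/17)*(1/18))*72 = (4/153)*72 = 32/17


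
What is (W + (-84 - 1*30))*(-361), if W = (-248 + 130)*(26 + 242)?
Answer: 11457418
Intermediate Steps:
W = -31624 (W = -118*268 = -31624)
(W + (-84 - 1*30))*(-361) = (-31624 + (-84 - 1*30))*(-361) = (-31624 + (-84 - 30))*(-361) = (-31624 - 114)*(-361) = -31738*(-361) = 11457418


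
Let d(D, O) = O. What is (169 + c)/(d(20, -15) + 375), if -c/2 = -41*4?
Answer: 497/360 ≈ 1.3806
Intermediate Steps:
c = 328 (c = -(-82)*4 = -2*(-164) = 328)
(169 + c)/(d(20, -15) + 375) = (169 + 328)/(-15 + 375) = 497/360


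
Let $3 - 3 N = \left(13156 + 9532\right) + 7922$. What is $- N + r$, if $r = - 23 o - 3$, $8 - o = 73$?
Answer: $\frac{35083}{3} \approx 11694.0$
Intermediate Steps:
$o = -65$ ($o = 8 - 73 = -65$)
$r = 1492$ ($r = \left(-23\right) \left(-65\right) - 3 = 1495 - 3 = 1492$)
$N = - \frac{30607}{3}$ ($N = 1 - \frac{\left(13156 + 9532\right) + 7922}{3} = 1 - \frac{22688 + 7922}{3} = 1 - \frac{30610}{3} = - \frac{30607}{3} \approx -10202.0$)
$- N + r = \left(-1\right) \left(- \frac{30607}{3}\right) + 1492 = \frac{30607}{3} + 1492 = \frac{35083}{3}$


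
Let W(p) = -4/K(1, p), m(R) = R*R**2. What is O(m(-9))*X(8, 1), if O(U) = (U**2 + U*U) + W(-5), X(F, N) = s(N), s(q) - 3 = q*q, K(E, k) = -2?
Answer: 4251536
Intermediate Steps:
s(q) = 3 + q**2 (s(q) = 3 + q*q = 3 + q**2)
X(F, N) = 3 + N**2
m(R) = R**3
W(p) = 2 (W(p) = -4/(-2) = -4*(-1/2) = 2)
O(U) = 2 + 2*U**2 (O(U) = (U**2 + U*U) + 2 = (U**2 + U**2) + 2 = 2*U**2 + 2 = 2 + 2*U**2)
O(m(-9))*X(8, 1) = (2 + 2*((-9)**3)**2)*(3 + 1**2) = (2 + 2*(-729)**2)*(3 + 1) = (2 + 2*531441)*4 = (2 + 1062882)*4 = 1062884*4 = 4251536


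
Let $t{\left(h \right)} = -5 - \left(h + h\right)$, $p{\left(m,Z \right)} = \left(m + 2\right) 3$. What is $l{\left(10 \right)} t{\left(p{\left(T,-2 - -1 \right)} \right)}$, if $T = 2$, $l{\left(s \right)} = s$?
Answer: $-290$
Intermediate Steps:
$p{\left(m,Z \right)} = 6 + 3 m$ ($p{\left(m,Z \right)} = \left(2 + m\right) 3 = 6 + 3 m$)
$t{\left(h \right)} = -5 - 2 h$
$l{\left(10 \right)} t{\left(p{\left(T,-2 - -1 \right)} \right)} = 10 \left(-5 - 2 \left(6 + 3 \cdot 2\right)\right) = 10 \left(-5 - 2 \left(6 + 6\right)\right) = 10 \left(-5 - 24\right) = 10 \left(-29\right) = -290$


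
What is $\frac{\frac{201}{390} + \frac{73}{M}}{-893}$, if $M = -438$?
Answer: $- \frac{68}{174135} \approx -0.0003905$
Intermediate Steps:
$\frac{\frac{201}{390} + \frac{73}{M}}{-893} = \frac{\frac{201}{390} + \frac{73}{-438}}{-893} = \left(201 \cdot \frac{1}{390} + 73 \left(- \frac{1}{438}\right)\right) \left(- \frac{1}{893}\right) = \left(\frac{67}{130} - \frac{1}{6}\right) \left(- \frac{1}{893}\right) = \frac{68}{195} \left(- \frac{1}{893}\right) = - \frac{68}{174135}$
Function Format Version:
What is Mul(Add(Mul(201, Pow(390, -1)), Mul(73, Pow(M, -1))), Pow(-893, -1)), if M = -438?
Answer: Rational(-68, 174135) ≈ -0.00039050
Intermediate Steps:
Mul(Add(Mul(201, Pow(390, -1)), Mul(73, Pow(M, -1))), Pow(-893, -1)) = Mul(Add(Mul(201, Pow(390, -1)), Mul(73, Pow(-438, -1))), Pow(-893, -1)) = Mul(Add(Mul(201, Rational(1, 390)), Mul(73, Rational(-1, 438))), Rational(-1, 893)) = Mul(Add(Rational(67, 130), Rational(-1, 6)), Rational(-1, 893)) = Mul(Rational(68, 195), Rational(-1, 893)) = Rational(-68, 174135)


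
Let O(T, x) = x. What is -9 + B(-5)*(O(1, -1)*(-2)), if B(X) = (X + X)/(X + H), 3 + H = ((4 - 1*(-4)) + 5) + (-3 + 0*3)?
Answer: -19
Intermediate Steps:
H = 7 (H = -3 + (((4 - 1*(-4)) + 5) + (-3 + 0*3)) = -3 + (((4 + 4) + 5) + (-3 + 0)) = -3 + ((8 + 5) - 3) = -3 + (13 - 3) = -3 + 10 = 7)
B(X) = 2*X/(7 + X) (B(X) = (X + X)/(X + 7) = (2*X)/(7 + X) = 2*X/(7 + X))
-9 + B(-5)*(O(1, -1)*(-2)) = -9 + (2*(-5)/(7 - 5))*(-1*(-2)) = -9 + (2*(-5)/2)*2 = -9 + (2*(-5)*(½))*2 = -9 - 5*2 = -9 - 10 = -19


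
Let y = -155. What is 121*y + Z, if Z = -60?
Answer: -18815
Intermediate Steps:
121*y + Z = 121*(-155) - 60 = -18755 - 60 = -18815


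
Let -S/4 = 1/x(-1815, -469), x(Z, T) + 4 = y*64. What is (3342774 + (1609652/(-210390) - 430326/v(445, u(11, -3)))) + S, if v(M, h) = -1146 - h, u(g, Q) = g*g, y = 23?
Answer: 163526417548400981/48914517855 ≈ 3.3431e+6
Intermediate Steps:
u(g, Q) = g²
x(Z, T) = 1468 (x(Z, T) = -4 + 23*64 = -4 + 1472 = 1468)
S = -1/367 (S = -4/1468 = -4*1/1468 = -1/367 ≈ -0.0027248)
(3342774 + (1609652/(-210390) - 430326/v(445, u(11, -3)))) + S = (3342774 + (1609652/(-210390) - 430326/(-1146 - 1*11²))) - 1/367 = (3342774 + (1609652*(-1/210390) - 430326/(-1146 - 1*121))) - 1/367 = (3342774 + (-804826/105195 - 430326/(-1146 - 121))) - 1/367 = (3342774 + (-804826/105195 - 430326/(-1267))) - 1/367 = (3342774 + (-804826/105195 - 430326*(-1/1267))) - 1/367 = (3342774 + (-804826/105195 + 430326/1267)) - 1/367 = (3342774 + 44248429028/133282065) - 1/367 = 445576069977338/133282065 - 1/367 = 163526417548400981/48914517855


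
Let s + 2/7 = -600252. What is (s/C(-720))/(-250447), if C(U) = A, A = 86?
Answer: 2100883/75384547 ≈ 0.027869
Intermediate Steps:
s = -4201766/7 (s = -2/7 - 600252 = -4201766/7 ≈ -6.0025e+5)
C(U) = 86
(s/C(-720))/(-250447) = -4201766/7/86/(-250447) = -4201766/7*1/86*(-1/250447) = -2100883/301*(-1/250447) = 2100883/75384547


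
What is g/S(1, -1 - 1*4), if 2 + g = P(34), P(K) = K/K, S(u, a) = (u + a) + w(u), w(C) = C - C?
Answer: 1/4 ≈ 0.25000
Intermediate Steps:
w(C) = 0
S(u, a) = a + u (S(u, a) = (u + a) + 0 = (a + u) + 0 = a + u)
P(K) = 1
g = -1 (g = -2 + 1 = -1)
g/S(1, -1 - 1*4) = -1/((-1 - 1*4) + 1) = -1/((-1 - 4) + 1) = -1/(-5 + 1) = -1/(-4) = -1*(-1/4) = 1/4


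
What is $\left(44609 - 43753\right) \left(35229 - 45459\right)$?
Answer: $-8756880$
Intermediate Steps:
$\left(44609 - 43753\right) \left(35229 - 45459\right) = 856 \left(-10230\right) = -8756880$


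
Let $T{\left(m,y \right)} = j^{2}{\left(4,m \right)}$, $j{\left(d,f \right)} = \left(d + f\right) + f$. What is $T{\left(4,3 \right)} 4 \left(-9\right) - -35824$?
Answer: $30640$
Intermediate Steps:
$j{\left(d,f \right)} = d + 2 f$
$T{\left(m,y \right)} = \left(4 + 2 m\right)^{2}$
$T{\left(4,3 \right)} 4 \left(-9\right) - -35824 = 4 \left(2 + 4\right)^{2} \cdot 4 \left(-9\right) - -35824 = 4 \cdot 6^{2} \cdot 4 \left(-9\right) + 35824 = 4 \cdot 36 \cdot 4 \left(-9\right) + 35824 = 144 \cdot 4 \left(-9\right) + 35824 = 576 \left(-9\right) + 35824 = -5184 + 35824 = 30640$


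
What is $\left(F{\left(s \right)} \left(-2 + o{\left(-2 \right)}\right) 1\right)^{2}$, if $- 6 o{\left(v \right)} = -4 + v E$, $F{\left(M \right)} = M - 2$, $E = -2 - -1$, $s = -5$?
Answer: $\frac{1225}{9} \approx 136.11$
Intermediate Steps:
$E = -1$ ($E = -2 + 1 = -1$)
$F{\left(M \right)} = -2 + M$ ($F{\left(M \right)} = M - 2 = -2 + M$)
$o{\left(v \right)} = \frac{2}{3} + \frac{v}{6}$ ($o{\left(v \right)} = - \frac{-4 + v \left(-1\right)}{6} = - \frac{-4 - v}{6} = \frac{2}{3} + \frac{v}{6}$)
$\left(F{\left(s \right)} \left(-2 + o{\left(-2 \right)}\right) 1\right)^{2} = \left(\left(-2 - 5\right) \left(-2 + \left(\frac{2}{3} + \frac{1}{6} \left(-2\right)\right)\right) 1\right)^{2} = \left(- 7 \left(-2 + \left(\frac{2}{3} - \frac{1}{3}\right)\right) 1\right)^{2} = \left(- 7 \left(-2 + \frac{1}{3}\right) 1\right)^{2} = \left(- 7 \left(\left(- \frac{5}{3}\right) 1\right)\right)^{2} = \left(\left(-7\right) \left(- \frac{5}{3}\right)\right)^{2} = \left(\frac{35}{3}\right)^{2} = \frac{1225}{9}$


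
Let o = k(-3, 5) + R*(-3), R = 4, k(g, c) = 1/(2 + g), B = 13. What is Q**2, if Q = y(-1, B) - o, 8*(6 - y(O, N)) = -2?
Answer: 5929/16 ≈ 370.56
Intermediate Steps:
y(O, N) = 25/4 (y(O, N) = 6 - 1/8*(-2) = 6 + 1/4 = 25/4)
o = -13 (o = 1/(2 - 3) + 4*(-3) = 1/(-1) - 12 = -1 - 12 = -13)
Q = 77/4 (Q = 25/4 - 1*(-13) = 25/4 + 13 = 77/4 ≈ 19.250)
Q**2 = (77/4)**2 = 5929/16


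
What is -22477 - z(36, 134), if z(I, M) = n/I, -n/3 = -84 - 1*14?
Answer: -134911/6 ≈ -22485.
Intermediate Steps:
n = 294 (n = -3*(-84 - 1*14) = -3*(-84 - 14) = -3*(-98) = 294)
z(I, M) = 294/I
-22477 - z(36, 134) = -22477 - 294/36 = -22477 - 1*49/6 = -22477 - 49/6 = -134911/6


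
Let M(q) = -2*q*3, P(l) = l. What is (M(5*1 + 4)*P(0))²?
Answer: 0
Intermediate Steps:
M(q) = -6*q
(M(5*1 + 4)*P(0))² = (-6*(5*1 + 4)*0)² = (-6*(5 + 4)*0)² = (-6*9*0)² = (-54*0)² = 0² = 0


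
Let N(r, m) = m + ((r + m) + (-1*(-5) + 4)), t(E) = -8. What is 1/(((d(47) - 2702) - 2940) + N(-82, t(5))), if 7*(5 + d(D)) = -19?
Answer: -7/40171 ≈ -0.00017426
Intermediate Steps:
d(D) = -54/7 (d(D) = -5 + (⅐)*(-19) = -5 - 19/7 = -54/7)
N(r, m) = 9 + r + 2*m (N(r, m) = m + ((m + r) + (5 + 4)) = m + ((m + r) + 9) = m + (9 + m + r) = 9 + r + 2*m)
1/(((d(47) - 2702) - 2940) + N(-82, t(5))) = 1/(((-54/7 - 2702) - 2940) + (9 - 82 + 2*(-8))) = 1/((-18968/7 - 2940) + (9 - 82 - 16)) = 1/(-39548/7 - 89) = 1/(-40171/7) = -7/40171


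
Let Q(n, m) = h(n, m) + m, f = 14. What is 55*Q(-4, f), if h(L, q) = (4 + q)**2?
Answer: 18590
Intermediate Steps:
Q(n, m) = m + (4 + m)**2 (Q(n, m) = (4 + m)**2 + m = m + (4 + m)**2)
55*Q(-4, f) = 55*(14 + (4 + 14)**2) = 55*(14 + 18**2) = 55*(14 + 324) = 55*338 = 18590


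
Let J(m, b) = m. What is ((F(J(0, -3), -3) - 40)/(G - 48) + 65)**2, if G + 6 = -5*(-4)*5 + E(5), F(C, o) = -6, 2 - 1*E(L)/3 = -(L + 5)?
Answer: 6980164/1681 ≈ 4152.4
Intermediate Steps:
E(L) = 21 + 3*L (E(L) = 6 - (-3)*(L + 5) = 6 - (-3)*(5 + L) = 6 - 3*(-5 - L) = 6 + (15 + 3*L) = 21 + 3*L)
G = 130 (G = -6 + (-5*(-4)*5 + (21 + 3*5)) = -6 + (20*5 + (21 + 15)) = -6 + (100 + 36) = -6 + 136 = 130)
((F(J(0, -3), -3) - 40)/(G - 48) + 65)**2 = ((-6 - 40)/(130 - 48) + 65)**2 = (-46/82 + 65)**2 = (-46*1/82 + 65)**2 = (-23/41 + 65)**2 = (2642/41)**2 = 6980164/1681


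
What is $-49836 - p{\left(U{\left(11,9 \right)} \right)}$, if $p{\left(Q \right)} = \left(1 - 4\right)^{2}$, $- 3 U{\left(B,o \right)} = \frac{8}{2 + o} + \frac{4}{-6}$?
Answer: $-49845$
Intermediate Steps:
$U{\left(B,o \right)} = \frac{2}{9} - \frac{8}{3 \left(2 + o\right)}$ ($U{\left(B,o \right)} = - \frac{\frac{8}{2 + o} + \frac{4}{-6}}{3} = - \frac{\frac{8}{2 + o} + 4 \left(- \frac{1}{6}\right)}{3} = - \frac{\frac{8}{2 + o} - \frac{2}{3}}{3} = - \frac{- \frac{2}{3} + \frac{8}{2 + o}}{3} = \frac{2}{9} - \frac{8}{3 \left(2 + o\right)}$)
$p{\left(Q \right)} = 9$ ($p{\left(Q \right)} = \left(-3\right)^{2} = 9$)
$-49836 - p{\left(U{\left(11,9 \right)} \right)} = -49836 - 9 = -49845$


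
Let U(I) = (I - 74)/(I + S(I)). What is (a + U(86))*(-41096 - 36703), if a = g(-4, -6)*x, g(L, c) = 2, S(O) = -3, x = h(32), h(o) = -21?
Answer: 270273726/83 ≈ 3.2563e+6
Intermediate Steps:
x = -21
U(I) = (-74 + I)/(-3 + I) (U(I) = (I - 74)/(I - 3) = (-74 + I)/(-3 + I))
a = -42 (a = 2*(-21) = -42)
(a + U(86))*(-41096 - 36703) = (-42 + (-74 + 86)/(-3 + 86))*(-41096 - 36703) = (-42 + 12/83)*(-77799) = -3474/83*(-77799) = 270273726/83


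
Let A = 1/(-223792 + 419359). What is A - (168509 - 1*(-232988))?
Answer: -78519563798/195567 ≈ -4.0150e+5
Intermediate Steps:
A = 1/195567 ≈ 5.1133e-6
A - (168509 - 1*(-232988)) = 1/195567 - (168509 - 1*(-232988)) = 1/195567 - (168509 + 232988) = 1/195567 - 1*401497 = 1/195567 - 401497 = -78519563798/195567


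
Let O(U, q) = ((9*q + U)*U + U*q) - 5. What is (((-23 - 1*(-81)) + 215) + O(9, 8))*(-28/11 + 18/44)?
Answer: -50243/22 ≈ -2283.8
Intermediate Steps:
O(U, q) = -5 + U*q + U*(U + 9*q) (O(U, q) = ((U + 9*q)*U + U*q) - 5 = (U*(U + 9*q) + U*q) - 5 = (U*q + U*(U + 9*q)) - 5 = -5 + U*q + U*(U + 9*q))
(((-23 - 1*(-81)) + 215) + O(9, 8))*(-28/11 + 18/44) = (((-23 - 1*(-81)) + 215) + (-5 + 9² + 10*9*8))*(-28/11 + 18/44) = (((-23 + 81) + 215) + (-5 + 81 + 720))*(-28*1/11 + 18*(1/44)) = ((58 + 215) + 796)*(-28/11 + 9/22) = (273 + 796)*(-47/22) = 1069*(-47/22) = -50243/22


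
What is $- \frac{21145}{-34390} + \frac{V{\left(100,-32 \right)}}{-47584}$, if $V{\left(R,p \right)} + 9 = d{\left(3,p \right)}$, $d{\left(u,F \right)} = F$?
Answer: $\frac{100757367}{163641376} \approx 0.61572$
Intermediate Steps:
$V{\left(R,p \right)} = -9 + p$
$- \frac{21145}{-34390} + \frac{V{\left(100,-32 \right)}}{-47584} = - \frac{21145}{-34390} + \frac{-9 - 32}{-47584} = \left(-21145\right) \left(- \frac{1}{34390}\right) - - \frac{41}{47584} = \frac{4229}{6878} + \frac{41}{47584} = \frac{100757367}{163641376}$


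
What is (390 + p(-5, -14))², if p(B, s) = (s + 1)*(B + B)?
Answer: 270400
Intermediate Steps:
p(B, s) = 2*B*(1 + s) (p(B, s) = (1 + s)*(2*B) = 2*B*(1 + s))
(390 + p(-5, -14))² = (390 + 2*(-5)*(1 - 14))² = (390 + 2*(-5)*(-13))² = (390 + 130)² = 520² = 270400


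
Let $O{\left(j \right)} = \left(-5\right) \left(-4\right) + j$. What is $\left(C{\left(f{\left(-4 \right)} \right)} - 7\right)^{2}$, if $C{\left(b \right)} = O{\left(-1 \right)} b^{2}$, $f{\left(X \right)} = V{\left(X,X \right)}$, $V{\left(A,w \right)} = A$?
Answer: $88209$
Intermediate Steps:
$O{\left(j \right)} = 20 + j$
$f{\left(X \right)} = X$
$C{\left(b \right)} = 19 b^{2}$ ($C{\left(b \right)} = \left(20 - 1\right) b^{2} = 19 b^{2}$)
$\left(C{\left(f{\left(-4 \right)} \right)} - 7\right)^{2} = \left(19 \left(-4\right)^{2} - 7\right)^{2} = \left(19 \cdot 16 - 7\right)^{2} = \left(304 - 7\right)^{2} = 297^{2} = 88209$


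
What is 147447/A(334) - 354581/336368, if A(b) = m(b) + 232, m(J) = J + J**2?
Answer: 546673423/2095236272 ≈ 0.26091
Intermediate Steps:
A(b) = 232 + b*(1 + b) (A(b) = b*(1 + b) + 232 = 232 + b*(1 + b))
147447/A(334) - 354581/336368 = 147447/(232 + 334*(1 + 334)) - 354581/336368 = 147447/(232 + 334*335) - 354581*1/336368 = 147447/(232 + 111890) - 354581/336368 = 147447/112122 - 354581/336368 = 147447*(1/112122) - 354581/336368 = 16383/12458 - 354581/336368 = 546673423/2095236272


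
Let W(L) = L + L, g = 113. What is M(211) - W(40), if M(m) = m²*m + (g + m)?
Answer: 9394175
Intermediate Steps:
W(L) = 2*L
M(m) = 113 + m + m³ (M(m) = m²*m + (113 + m) = m³ + (113 + m) = 113 + m + m³)
M(211) - W(40) = (113 + 211 + 211³) - 2*40 = (113 + 211 + 9393931) - 1*80 = 9394255 - 80 = 9394175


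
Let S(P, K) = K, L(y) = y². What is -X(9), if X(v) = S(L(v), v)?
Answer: -9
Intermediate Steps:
X(v) = v
-X(9) = -1*9 = -9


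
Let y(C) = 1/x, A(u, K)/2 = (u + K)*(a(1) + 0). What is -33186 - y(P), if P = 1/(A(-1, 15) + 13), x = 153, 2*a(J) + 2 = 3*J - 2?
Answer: -5077459/153 ≈ -33186.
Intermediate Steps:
a(J) = -2 + 3*J/2 (a(J) = -1 + (3*J - 2)/2 = -1 + (-2 + 3*J)/2 = -1 + (-1 + 3*J/2) = -2 + 3*J/2)
A(u, K) = -K - u (A(u, K) = 2*((u + K)*((-2 + (3/2)*1) + 0)) = 2*((K + u)*((-2 + 3/2) + 0)) = 2*((K + u)*(-1/2 + 0)) = 2*((K + u)*(-1/2)) = 2*(-K/2 - u/2) = -K - u)
P = -1 (P = 1/((-1*15 - 1*(-1)) + 13) = 1/((-15 + 1) + 13) = 1/(-14 + 13) = 1/(-1) = -1)
y(C) = 1/153
-33186 - y(P) = -33186 - 1*1/153 = -33186 - 1/153 = -5077459/153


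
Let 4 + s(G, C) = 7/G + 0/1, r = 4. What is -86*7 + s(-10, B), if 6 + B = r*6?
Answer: -6067/10 ≈ -606.70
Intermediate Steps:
B = 18 (B = -6 + 4*6 = -6 + 24 = 18)
s(G, C) = -4 + 7/G (s(G, C) = -4 + (7/G + 0/1) = -4 + (7/G + 0*1) = -4 + (7/G + 0) = -4 + 7/G)
-86*7 + s(-10, B) = -86*7 + (-4 + 7/(-10)) = -602 + (-4 + 7*(-1/10)) = -602 + (-4 - 7/10) = -602 - 47/10 = -6067/10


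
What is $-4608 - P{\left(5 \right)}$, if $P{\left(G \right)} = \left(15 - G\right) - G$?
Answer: $-4613$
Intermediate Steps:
$P{\left(G \right)} = 15 - 2 G$
$-4608 - P{\left(5 \right)} = -4608 - \left(15 - 10\right) = -4608 - 5 = -4613$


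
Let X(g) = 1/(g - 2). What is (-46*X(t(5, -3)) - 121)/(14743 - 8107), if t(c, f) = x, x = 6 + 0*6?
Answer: -265/13272 ≈ -0.019967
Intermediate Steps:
x = 6 (x = 6 + 0 = 6)
t(c, f) = 6
X(g) = 1/(-2 + g)
(-46*X(t(5, -3)) - 121)/(14743 - 8107) = (-46/(-2 + 6) - 121)/(14743 - 8107) = (-46/4 - 121)/6636 = (-46*¼ - 121)*(1/6636) = (-23/2 - 121)*(1/6636) = -265/2*1/6636 = -265/13272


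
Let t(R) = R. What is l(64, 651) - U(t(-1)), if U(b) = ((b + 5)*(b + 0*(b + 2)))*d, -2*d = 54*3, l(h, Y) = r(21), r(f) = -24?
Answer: -348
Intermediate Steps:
l(h, Y) = -24
d = -81 (d = -27*3 = -½*162 = -81)
U(b) = -81*b*(5 + b) (U(b) = ((b + 5)*(b + 0*(b + 2)))*(-81) = ((5 + b)*(b + 0*(2 + b)))*(-81) = ((5 + b)*(b + 0))*(-81) = ((5 + b)*b)*(-81) = (b*(5 + b))*(-81) = -81*b*(5 + b))
l(64, 651) - U(t(-1)) = -24 - (-81)*(-1)*(5 - 1) = -24 - (-81)*(-1)*4 = -24 - 1*324 = -24 - 324 = -348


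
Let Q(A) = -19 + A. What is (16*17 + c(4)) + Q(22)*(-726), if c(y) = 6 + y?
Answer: -1896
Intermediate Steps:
(16*17 + c(4)) + Q(22)*(-726) = (16*17 + (6 + 4)) + (-19 + 22)*(-726) = (272 + 10) + 3*(-726) = 282 - 2178 = -1896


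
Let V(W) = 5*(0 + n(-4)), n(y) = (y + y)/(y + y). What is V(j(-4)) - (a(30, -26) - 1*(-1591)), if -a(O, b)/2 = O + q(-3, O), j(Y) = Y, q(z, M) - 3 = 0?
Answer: -1520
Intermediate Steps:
n(y) = 1 (n(y) = (2*y)/((2*y)) = (2*y)*(1/(2*y)) = 1)
q(z, M) = 3 (q(z, M) = 3 + 0 = 3)
a(O, b) = -6 - 2*O (a(O, b) = -2*(O + 3) = -2*(3 + O) = -6 - 2*O)
V(W) = 5 (V(W) = 5*(0 + 1) = 5*1 = 5)
V(j(-4)) - (a(30, -26) - 1*(-1591)) = 5 - ((-6 - 2*30) - 1*(-1591)) = 5 - ((-6 - 60) + 1591) = 5 - (-66 + 1591) = 5 - 1*1525 = 5 - 1525 = -1520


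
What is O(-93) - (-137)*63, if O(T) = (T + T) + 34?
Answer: 8479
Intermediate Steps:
O(T) = 34 + 2*T (O(T) = 2*T + 34 = 34 + 2*T)
O(-93) - (-137)*63 = (34 + 2*(-93)) - (-137)*63 = (34 - 186) - 1*(-8631) = -152 + 8631 = 8479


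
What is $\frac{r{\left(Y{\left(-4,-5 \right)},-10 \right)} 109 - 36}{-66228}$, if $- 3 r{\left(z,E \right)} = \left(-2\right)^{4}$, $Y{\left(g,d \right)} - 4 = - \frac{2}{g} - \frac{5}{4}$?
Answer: $\frac{463}{49671} \approx 0.0093213$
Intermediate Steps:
$Y{\left(g,d \right)} = \frac{11}{4} - \frac{2}{g}$ ($Y{\left(g,d \right)} = 4 - \left(\frac{5}{4} + \frac{2}{g}\right) = \frac{11}{4} - \frac{2}{g}$)
$r{\left(z,E \right)} = - \frac{16}{3}$ ($r{\left(z,E \right)} = - \frac{\left(-2\right)^{4}}{3} = \left(- \frac{1}{3}\right) 16 = - \frac{16}{3}$)
$\frac{r{\left(Y{\left(-4,-5 \right)},-10 \right)} 109 - 36}{-66228} = \frac{\left(- \frac{16}{3}\right) 109 - 36}{-66228} = \left(- \frac{1744}{3} - 36\right) \left(- \frac{1}{66228}\right) = \left(- \frac{1852}{3}\right) \left(- \frac{1}{66228}\right) = \frac{463}{49671}$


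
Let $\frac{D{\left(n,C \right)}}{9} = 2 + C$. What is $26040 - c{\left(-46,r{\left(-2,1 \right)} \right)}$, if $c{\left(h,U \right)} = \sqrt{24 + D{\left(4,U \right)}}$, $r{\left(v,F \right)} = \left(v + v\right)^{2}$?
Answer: $26040 - \sqrt{186} \approx 26026.0$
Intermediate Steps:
$D{\left(n,C \right)} = 18 + 9 C$ ($D{\left(n,C \right)} = 9 \left(2 + C\right) = 18 + 9 C$)
$r{\left(v,F \right)} = 4 v^{2}$ ($r{\left(v,F \right)} = \left(2 v\right)^{2} = 4 v^{2}$)
$c{\left(h,U \right)} = \sqrt{42 + 9 U}$ ($c{\left(h,U \right)} = \sqrt{24 + \left(18 + 9 U\right)} = \sqrt{42 + 9 U}$)
$26040 - c{\left(-46,r{\left(-2,1 \right)} \right)} = 26040 - \sqrt{42 + 9 \cdot 4 \left(-2\right)^{2}} = 26040 - \sqrt{42 + 9 \cdot 4 \cdot 4} = 26040 - \sqrt{42 + 9 \cdot 16} = 26040 - \sqrt{42 + 144} = 26040 - \sqrt{186}$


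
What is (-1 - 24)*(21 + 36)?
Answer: -1425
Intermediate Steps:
(-1 - 24)*(21 + 36) = -25*57 = -1425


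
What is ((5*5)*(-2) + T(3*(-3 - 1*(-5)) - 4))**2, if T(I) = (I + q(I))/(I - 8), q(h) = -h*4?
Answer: 2401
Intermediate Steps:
q(h) = -4*h
T(I) = -3*I/(-8 + I) (T(I) = (I - 4*I)/(I - 8) = (-3*I)/(-8 + I) = -3*I/(-8 + I))
((5*5)*(-2) + T(3*(-3 - 1*(-5)) - 4))**2 = ((5*5)*(-2) - 3*(3*(-3 - 1*(-5)) - 4)/(-8 + (3*(-3 - 1*(-5)) - 4)))**2 = (25*(-2) - 3*(3*(-3 + 5) - 4)/(-8 + (3*(-3 + 5) - 4)))**2 = (-50 - 3*(3*2 - 4)/(-8 + (3*2 - 4)))**2 = (-50 - 3*(6 - 4)/(-8 + (6 - 4)))**2 = (-50 - 3*2/(-8 + 2))**2 = (-50 - 3*2/(-6))**2 = (-50 - 3*2*(-1/6))**2 = (-50 + 1)**2 = (-49)**2 = 2401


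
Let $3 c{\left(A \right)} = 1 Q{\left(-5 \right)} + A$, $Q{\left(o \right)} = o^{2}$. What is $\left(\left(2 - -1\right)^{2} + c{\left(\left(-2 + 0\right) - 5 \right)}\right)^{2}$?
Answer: $225$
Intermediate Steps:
$c{\left(A \right)} = \frac{25}{3} + \frac{A}{3}$ ($c{\left(A \right)} = \frac{1 \left(-5\right)^{2} + A}{3} = \frac{1 \cdot 25 + A}{3} = \frac{25 + A}{3} = \frac{25}{3} + \frac{A}{3}$)
$\left(\left(2 - -1\right)^{2} + c{\left(\left(-2 + 0\right) - 5 \right)}\right)^{2} = \left(\left(2 - -1\right)^{2} + \left(\frac{25}{3} + \frac{\left(-2 + 0\right) - 5}{3}\right)\right)^{2} = \left(\left(2 + 1\right)^{2} + \left(\frac{25}{3} + \frac{-2 - 5}{3}\right)\right)^{2} = \left(3^{2} + \left(\frac{25}{3} + \frac{1}{3} \left(-7\right)\right)\right)^{2} = \left(9 + \left(\frac{25}{3} - \frac{7}{3}\right)\right)^{2} = \left(9 + 6\right)^{2} = 15^{2} = 225$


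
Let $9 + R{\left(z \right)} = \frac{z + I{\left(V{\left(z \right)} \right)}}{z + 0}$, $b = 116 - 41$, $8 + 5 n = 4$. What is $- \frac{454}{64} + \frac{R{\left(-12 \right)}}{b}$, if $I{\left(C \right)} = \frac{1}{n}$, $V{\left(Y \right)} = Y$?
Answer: $- \frac{51833}{7200} \approx -7.199$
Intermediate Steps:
$n = - \frac{4}{5}$ ($n = - \frac{8}{5} + \frac{1}{5} \cdot 4 = - \frac{8}{5} + \frac{4}{5} = - \frac{4}{5} \approx -0.8$)
$I{\left(C \right)} = - \frac{5}{4}$ ($I{\left(C \right)} = \frac{1}{- \frac{4}{5}} = - \frac{5}{4}$)
$b = 75$
$R{\left(z \right)} = -9 + \frac{- \frac{5}{4} + z}{z}$ ($R{\left(z \right)} = -9 + \frac{z - \frac{5}{4}}{z + 0} = -9 + \frac{- \frac{5}{4} + z}{z}$)
$- \frac{454}{64} + \frac{R{\left(-12 \right)}}{b} = - \frac{454}{64} + \frac{-8 - \frac{5}{4 \left(-12\right)}}{75} = \left(-454\right) \frac{1}{64} + \left(-8 - - \frac{5}{48}\right) \frac{1}{75} = - \frac{227}{32} + \left(-8 + \frac{5}{48}\right) \frac{1}{75} = - \frac{227}{32} - \frac{379}{3600} = - \frac{51833}{7200}$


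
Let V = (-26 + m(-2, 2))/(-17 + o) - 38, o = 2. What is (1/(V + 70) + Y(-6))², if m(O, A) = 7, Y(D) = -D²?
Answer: 322166601/249001 ≈ 1293.8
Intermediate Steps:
V = -551/15 (V = (-26 + 7)/(-17 + 2) - 38 = -19/(-15) - 38 = -19*(-1/15) - 38 = 19/15 - 38 = -551/15 ≈ -36.733)
(1/(V + 70) + Y(-6))² = (1/(-551/15 + 70) - 1*(-6)²)² = (1/(499/15) - 1*36)² = (15/499 - 36)² = (-17949/499)² = 322166601/249001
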